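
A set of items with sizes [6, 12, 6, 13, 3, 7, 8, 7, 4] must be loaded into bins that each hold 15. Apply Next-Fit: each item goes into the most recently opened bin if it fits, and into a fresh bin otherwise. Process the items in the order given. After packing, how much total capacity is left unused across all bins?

Put 6 in bin 1; 9 remain.
Put 12 in bin 2; 3 remain.
Put 6 in bin 3; 9 remain.
Put 13 in bin 4; 2 remain.
Put 3 in bin 5; 12 remain.
Put 7 in bin 5; 5 remain.
Put 8 in bin 6; 7 remain.
Put 7 in bin 6; 0 remain.
Put 4 in bin 7; 11 remain.
7 bins × 15 = 105; used 66; unused 39.

39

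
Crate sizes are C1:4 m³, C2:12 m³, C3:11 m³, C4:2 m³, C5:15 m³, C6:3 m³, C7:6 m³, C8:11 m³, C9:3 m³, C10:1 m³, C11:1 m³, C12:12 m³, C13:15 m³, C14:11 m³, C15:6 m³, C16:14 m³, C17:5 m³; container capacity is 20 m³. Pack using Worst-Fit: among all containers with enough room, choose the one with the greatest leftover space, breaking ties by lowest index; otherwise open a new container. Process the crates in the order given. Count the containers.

C1 (4 m³) → container 1 (remaining 16 m³)
C2 (12 m³) → container 1 (remaining 4 m³)
C3 (11 m³) → container 2 (remaining 9 m³)
C4 (2 m³) → container 2 (remaining 7 m³)
C5 (15 m³) → container 3 (remaining 5 m³)
C6 (3 m³) → container 2 (remaining 4 m³)
C7 (6 m³) → container 4 (remaining 14 m³)
C8 (11 m³) → container 4 (remaining 3 m³)
C9 (3 m³) → container 3 (remaining 2 m³)
C10 (1 m³) → container 1 (remaining 3 m³)
C11 (1 m³) → container 2 (remaining 3 m³)
C12 (12 m³) → container 5 (remaining 8 m³)
C13 (15 m³) → container 6 (remaining 5 m³)
C14 (11 m³) → container 7 (remaining 9 m³)
C15 (6 m³) → container 7 (remaining 3 m³)
C16 (14 m³) → container 8 (remaining 6 m³)
C17 (5 m³) → container 5 (remaining 3 m³)
Final containers: [4,12,1] [11,2,3,1] [15,3] [6,11] [12,5] [15] [11,6] [14].

8 containers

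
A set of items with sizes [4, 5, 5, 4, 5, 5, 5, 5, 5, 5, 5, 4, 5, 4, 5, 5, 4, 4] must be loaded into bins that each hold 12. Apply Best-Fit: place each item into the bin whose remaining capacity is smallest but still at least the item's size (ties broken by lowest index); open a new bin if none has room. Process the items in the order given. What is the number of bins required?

9

bin 1: place 4, 8 left
bin 1: place 5, 3 left
bin 2: place 5, 7 left
bin 2: place 4, 3 left
bin 3: place 5, 7 left
bin 3: place 5, 2 left
bin 4: place 5, 7 left
bin 4: place 5, 2 left
bin 5: place 5, 7 left
bin 5: place 5, 2 left
bin 6: place 5, 7 left
bin 6: place 4, 3 left
bin 7: place 5, 7 left
bin 7: place 4, 3 left
bin 8: place 5, 7 left
bin 8: place 5, 2 left
bin 9: place 4, 8 left
bin 9: place 4, 4 left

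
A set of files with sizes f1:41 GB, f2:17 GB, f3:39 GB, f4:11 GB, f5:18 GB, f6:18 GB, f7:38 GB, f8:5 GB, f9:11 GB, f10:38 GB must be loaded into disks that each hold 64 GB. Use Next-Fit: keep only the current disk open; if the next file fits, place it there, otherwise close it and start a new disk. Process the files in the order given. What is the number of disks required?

f1 (41 GB) → disk 1 (remaining 23 GB)
f2 (17 GB) → disk 1 (remaining 6 GB)
f3 (39 GB) → disk 2 (remaining 25 GB)
f4 (11 GB) → disk 2 (remaining 14 GB)
f5 (18 GB) → disk 3 (remaining 46 GB)
f6 (18 GB) → disk 3 (remaining 28 GB)
f7 (38 GB) → disk 4 (remaining 26 GB)
f8 (5 GB) → disk 4 (remaining 21 GB)
f9 (11 GB) → disk 4 (remaining 10 GB)
f10 (38 GB) → disk 5 (remaining 26 GB)

5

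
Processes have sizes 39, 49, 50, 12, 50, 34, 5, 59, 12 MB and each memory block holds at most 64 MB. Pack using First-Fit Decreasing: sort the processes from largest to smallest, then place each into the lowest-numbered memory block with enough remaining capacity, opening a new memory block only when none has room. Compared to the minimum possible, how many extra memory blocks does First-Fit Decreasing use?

First-Fit Decreasing: [59,5] [50,12] [50,12] [49] [39] [34] → 6 memory blocks.
6 processes exceed 32 MB (half the capacity), and no two of those can share a memory block, so at least 6 memory blocks are needed.
So 6 is already optimal.

0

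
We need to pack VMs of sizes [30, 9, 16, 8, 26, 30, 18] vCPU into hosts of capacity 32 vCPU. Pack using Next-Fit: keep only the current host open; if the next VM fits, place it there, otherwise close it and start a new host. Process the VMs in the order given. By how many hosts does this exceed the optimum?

1

Next-Fit: [30] [9,16] [8] [26] [30] [18] → 6 hosts.
Total size 137 vCPU; any packing needs at least ⌈137/32⌉ = 5 hosts.
An optimal packing achieves that bound: [30] [30] [26] [18,9] [16,8] → 5 hosts.
Excess: 6 − 5 = 1.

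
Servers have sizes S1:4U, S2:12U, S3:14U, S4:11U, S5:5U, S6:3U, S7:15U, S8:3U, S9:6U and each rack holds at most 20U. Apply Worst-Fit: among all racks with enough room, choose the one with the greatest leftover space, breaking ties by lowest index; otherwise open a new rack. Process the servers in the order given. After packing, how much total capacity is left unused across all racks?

S1 (4U) → rack 1 (remaining 16U)
S2 (12U) → rack 1 (remaining 4U)
S3 (14U) → rack 2 (remaining 6U)
S4 (11U) → rack 3 (remaining 9U)
S5 (5U) → rack 3 (remaining 4U)
S6 (3U) → rack 2 (remaining 3U)
S7 (15U) → rack 4 (remaining 5U)
S8 (3U) → rack 4 (remaining 2U)
S9 (6U) → rack 5 (remaining 14U)
5 racks × 20U = 100U; used 73U; unused 27U.

27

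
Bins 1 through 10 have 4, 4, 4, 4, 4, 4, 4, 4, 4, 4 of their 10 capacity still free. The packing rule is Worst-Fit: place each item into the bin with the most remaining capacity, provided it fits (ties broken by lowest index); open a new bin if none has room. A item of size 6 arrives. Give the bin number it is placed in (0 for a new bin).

No bin has ≥ 6 free, so a new bin is opened.

0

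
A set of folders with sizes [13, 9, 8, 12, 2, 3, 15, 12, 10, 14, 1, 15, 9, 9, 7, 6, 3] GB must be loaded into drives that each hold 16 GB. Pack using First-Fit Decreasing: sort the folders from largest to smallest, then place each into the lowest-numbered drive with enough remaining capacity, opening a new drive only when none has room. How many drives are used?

Sorted descending: 15, 15, 14, 13, 12, 12, 10, 9, 9, 9, 8, 7, 6, 3, 3, 2, 1.
drive 1: place 15 GB, 1 GB left
drive 2: place 15 GB, 1 GB left
drive 3: place 14 GB, 2 GB left
drive 4: place 13 GB, 3 GB left
drive 5: place 12 GB, 4 GB left
drive 6: place 12 GB, 4 GB left
drive 7: place 10 GB, 6 GB left
drive 8: place 9 GB, 7 GB left
drive 9: place 9 GB, 7 GB left
drive 10: place 9 GB, 7 GB left
drive 11: place 8 GB, 8 GB left
drive 8: place 7 GB, 0 GB left
drive 7: place 6 GB, 0 GB left
drive 4: place 3 GB, 0 GB left
drive 5: place 3 GB, 1 GB left
drive 3: place 2 GB, 0 GB left
drive 1: place 1 GB, 0 GB left

11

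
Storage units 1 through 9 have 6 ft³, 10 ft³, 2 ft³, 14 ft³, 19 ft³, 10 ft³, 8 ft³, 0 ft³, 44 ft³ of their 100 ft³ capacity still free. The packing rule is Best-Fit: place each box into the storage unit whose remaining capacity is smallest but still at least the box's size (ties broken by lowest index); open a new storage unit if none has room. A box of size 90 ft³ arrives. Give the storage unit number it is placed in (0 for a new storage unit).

No storage unit has ≥ 90 ft³ free, so a new storage unit is opened.

0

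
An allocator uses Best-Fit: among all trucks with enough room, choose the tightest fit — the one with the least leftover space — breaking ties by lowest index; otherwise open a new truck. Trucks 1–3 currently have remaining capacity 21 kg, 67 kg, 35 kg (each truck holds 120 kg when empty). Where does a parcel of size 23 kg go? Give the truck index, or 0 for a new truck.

3

Trucks with room: truck 2 (67 kg), truck 3 (35 kg).
Tightest fit is truck 3 with 35 kg free.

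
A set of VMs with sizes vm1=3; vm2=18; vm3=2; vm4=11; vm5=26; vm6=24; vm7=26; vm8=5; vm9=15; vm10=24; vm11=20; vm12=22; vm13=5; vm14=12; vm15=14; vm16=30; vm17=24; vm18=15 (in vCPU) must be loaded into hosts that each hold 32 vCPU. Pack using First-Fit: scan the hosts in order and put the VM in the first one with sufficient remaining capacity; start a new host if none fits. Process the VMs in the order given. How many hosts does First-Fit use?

host 1: place vm1 (3 vCPU), 29 vCPU left
host 1: place vm2 (18 vCPU), 11 vCPU left
host 1: place vm3 (2 vCPU), 9 vCPU left
host 2: place vm4 (11 vCPU), 21 vCPU left
host 3: place vm5 (26 vCPU), 6 vCPU left
host 4: place vm6 (24 vCPU), 8 vCPU left
host 5: place vm7 (26 vCPU), 6 vCPU left
host 1: place vm8 (5 vCPU), 4 vCPU left
host 2: place vm9 (15 vCPU), 6 vCPU left
host 6: place vm10 (24 vCPU), 8 vCPU left
host 7: place vm11 (20 vCPU), 12 vCPU left
host 8: place vm12 (22 vCPU), 10 vCPU left
host 2: place vm13 (5 vCPU), 1 vCPU left
host 7: place vm14 (12 vCPU), 0 vCPU left
host 9: place vm15 (14 vCPU), 18 vCPU left
host 10: place vm16 (30 vCPU), 2 vCPU left
host 11: place vm17 (24 vCPU), 8 vCPU left
host 9: place vm18 (15 vCPU), 3 vCPU left

11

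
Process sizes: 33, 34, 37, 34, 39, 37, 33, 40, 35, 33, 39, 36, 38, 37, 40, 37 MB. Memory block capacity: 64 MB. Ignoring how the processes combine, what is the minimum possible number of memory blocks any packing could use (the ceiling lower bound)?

10

Total size = 33 + 34 + 37 + 34 + 39 + 37 + 33 + 40 + 35 + 33 + 39 + 36 + 38 + 37 + 40 + 37 = 582 MB.
⌈582 / 64⌉ = 10.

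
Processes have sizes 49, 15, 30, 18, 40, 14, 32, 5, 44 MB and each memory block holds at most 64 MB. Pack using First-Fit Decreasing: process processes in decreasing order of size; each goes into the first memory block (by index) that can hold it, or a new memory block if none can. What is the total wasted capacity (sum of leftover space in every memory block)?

Sorted descending: 49, 44, 40, 32, 30, 18, 15, 14, 5.
49 MB → memory block 1 (remaining 15 MB)
44 MB → memory block 2 (remaining 20 MB)
40 MB → memory block 3 (remaining 24 MB)
32 MB → memory block 4 (remaining 32 MB)
30 MB → memory block 4 (remaining 2 MB)
18 MB → memory block 2 (remaining 2 MB)
15 MB → memory block 1 (remaining 0 MB)
14 MB → memory block 3 (remaining 10 MB)
5 MB → memory block 3 (remaining 5 MB)
4 memory blocks × 64 MB = 256 MB; used 247 MB; unused 9 MB.

9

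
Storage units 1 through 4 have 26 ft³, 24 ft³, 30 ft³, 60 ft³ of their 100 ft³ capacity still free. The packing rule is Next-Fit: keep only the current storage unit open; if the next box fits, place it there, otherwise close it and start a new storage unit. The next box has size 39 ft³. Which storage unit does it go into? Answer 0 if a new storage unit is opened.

Next-Fit only looks at storage unit 4, which has 60 ft³ free.
39 ft³ fits there.

4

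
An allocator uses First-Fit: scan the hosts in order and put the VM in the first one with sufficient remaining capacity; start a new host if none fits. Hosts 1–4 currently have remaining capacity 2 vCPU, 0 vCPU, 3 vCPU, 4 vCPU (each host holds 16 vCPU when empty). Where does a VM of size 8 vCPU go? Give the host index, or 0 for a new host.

No host has ≥ 8 vCPU free, so a new host is opened.

0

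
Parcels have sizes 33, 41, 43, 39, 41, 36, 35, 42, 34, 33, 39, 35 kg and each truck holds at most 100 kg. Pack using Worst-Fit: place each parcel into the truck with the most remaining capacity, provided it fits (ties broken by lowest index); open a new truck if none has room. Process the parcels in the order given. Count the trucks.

6

truck 1: place 33 kg, 67 kg left
truck 1: place 41 kg, 26 kg left
truck 2: place 43 kg, 57 kg left
truck 2: place 39 kg, 18 kg left
truck 3: place 41 kg, 59 kg left
truck 3: place 36 kg, 23 kg left
truck 4: place 35 kg, 65 kg left
truck 4: place 42 kg, 23 kg left
truck 5: place 34 kg, 66 kg left
truck 5: place 33 kg, 33 kg left
truck 6: place 39 kg, 61 kg left
truck 6: place 35 kg, 26 kg left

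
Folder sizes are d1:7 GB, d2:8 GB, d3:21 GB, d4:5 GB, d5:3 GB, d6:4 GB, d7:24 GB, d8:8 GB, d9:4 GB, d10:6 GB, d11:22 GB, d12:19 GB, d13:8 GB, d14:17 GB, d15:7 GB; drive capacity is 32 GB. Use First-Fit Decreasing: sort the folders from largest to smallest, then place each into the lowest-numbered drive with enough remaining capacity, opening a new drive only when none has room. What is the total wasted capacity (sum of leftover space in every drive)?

Sorted descending: 24, 22, 21, 19, 17, 8, 8, 8, 7, 7, 6, 5, 4, 4, 3.
24 GB → drive 1 (remaining 8 GB)
22 GB → drive 2 (remaining 10 GB)
21 GB → drive 3 (remaining 11 GB)
19 GB → drive 4 (remaining 13 GB)
17 GB → drive 5 (remaining 15 GB)
8 GB → drive 1 (remaining 0 GB)
8 GB → drive 2 (remaining 2 GB)
8 GB → drive 3 (remaining 3 GB)
7 GB → drive 4 (remaining 6 GB)
7 GB → drive 5 (remaining 8 GB)
6 GB → drive 4 (remaining 0 GB)
5 GB → drive 5 (remaining 3 GB)
4 GB → drive 6 (remaining 28 GB)
4 GB → drive 6 (remaining 24 GB)
3 GB → drive 3 (remaining 0 GB)
6 drives × 32 GB = 192 GB; used 163 GB; unused 29 GB.

29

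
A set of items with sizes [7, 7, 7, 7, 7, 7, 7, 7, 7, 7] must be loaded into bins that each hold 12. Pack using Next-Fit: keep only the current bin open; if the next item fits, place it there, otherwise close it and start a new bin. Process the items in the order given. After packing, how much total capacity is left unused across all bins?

Put 7 in bin 1; 5 remain.
Put 7 in bin 2; 5 remain.
Put 7 in bin 3; 5 remain.
Put 7 in bin 4; 5 remain.
Put 7 in bin 5; 5 remain.
Put 7 in bin 6; 5 remain.
Put 7 in bin 7; 5 remain.
Put 7 in bin 8; 5 remain.
Put 7 in bin 9; 5 remain.
Put 7 in bin 10; 5 remain.
10 bins × 12 = 120; used 70; unused 50.

50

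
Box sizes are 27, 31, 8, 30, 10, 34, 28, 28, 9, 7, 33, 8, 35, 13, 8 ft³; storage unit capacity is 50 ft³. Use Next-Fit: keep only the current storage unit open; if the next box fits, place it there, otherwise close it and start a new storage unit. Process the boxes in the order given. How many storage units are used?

9

Put 27 ft³ in storage unit 1; 23 ft³ remain.
Put 31 ft³ in storage unit 2; 19 ft³ remain.
Put 8 ft³ in storage unit 2; 11 ft³ remain.
Put 30 ft³ in storage unit 3; 20 ft³ remain.
Put 10 ft³ in storage unit 3; 10 ft³ remain.
Put 34 ft³ in storage unit 4; 16 ft³ remain.
Put 28 ft³ in storage unit 5; 22 ft³ remain.
Put 28 ft³ in storage unit 6; 22 ft³ remain.
Put 9 ft³ in storage unit 6; 13 ft³ remain.
Put 7 ft³ in storage unit 6; 6 ft³ remain.
Put 33 ft³ in storage unit 7; 17 ft³ remain.
Put 8 ft³ in storage unit 7; 9 ft³ remain.
Put 35 ft³ in storage unit 8; 15 ft³ remain.
Put 13 ft³ in storage unit 8; 2 ft³ remain.
Put 8 ft³ in storage unit 9; 42 ft³ remain.
Final storage units: [27] [31,8] [30,10] [34] [28] [28,9,7] [33,8] [35,13] [8].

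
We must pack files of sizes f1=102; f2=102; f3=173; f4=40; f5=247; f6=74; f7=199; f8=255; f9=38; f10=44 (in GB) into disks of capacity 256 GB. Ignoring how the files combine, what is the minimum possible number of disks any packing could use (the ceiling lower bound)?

5

Total size = 102 + 102 + 173 + 40 + 247 + 74 + 199 + 255 + 38 + 44 = 1274 GB.
⌈1274 / 256⌉ = 5.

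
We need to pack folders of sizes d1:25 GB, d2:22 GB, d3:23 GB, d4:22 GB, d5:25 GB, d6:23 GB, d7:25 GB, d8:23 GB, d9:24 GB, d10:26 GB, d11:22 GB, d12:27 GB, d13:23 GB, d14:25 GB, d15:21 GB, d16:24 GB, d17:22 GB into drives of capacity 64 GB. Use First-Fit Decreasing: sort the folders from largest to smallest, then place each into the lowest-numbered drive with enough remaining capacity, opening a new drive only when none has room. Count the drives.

Sorted descending: 27, 26, 25, 25, 25, 25, 24, 24, 23, 23, 23, 23, 22, 22, 22, 22, 21.
drive 1: place 27 GB, 37 GB left
drive 1: place 26 GB, 11 GB left
drive 2: place 25 GB, 39 GB left
drive 2: place 25 GB, 14 GB left
drive 3: place 25 GB, 39 GB left
drive 3: place 25 GB, 14 GB left
drive 4: place 24 GB, 40 GB left
drive 4: place 24 GB, 16 GB left
drive 5: place 23 GB, 41 GB left
drive 5: place 23 GB, 18 GB left
drive 6: place 23 GB, 41 GB left
drive 6: place 23 GB, 18 GB left
drive 7: place 22 GB, 42 GB left
drive 7: place 22 GB, 20 GB left
drive 8: place 22 GB, 42 GB left
drive 8: place 22 GB, 20 GB left
drive 9: place 21 GB, 43 GB left

9 drives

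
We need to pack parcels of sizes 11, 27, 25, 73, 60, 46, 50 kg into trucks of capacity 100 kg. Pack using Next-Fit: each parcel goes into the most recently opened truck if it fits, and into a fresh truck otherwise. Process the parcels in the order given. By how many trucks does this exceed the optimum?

1

Next-Fit: [11,27,25] [73] [60] [46,50] → 4 trucks.
Total size 292 kg; any packing needs at least ⌈292/100⌉ = 3 trucks.
An optimal packing achieves that bound: [73,27] [60,25,11] [50,46] → 3 trucks.
Excess: 4 − 3 = 1.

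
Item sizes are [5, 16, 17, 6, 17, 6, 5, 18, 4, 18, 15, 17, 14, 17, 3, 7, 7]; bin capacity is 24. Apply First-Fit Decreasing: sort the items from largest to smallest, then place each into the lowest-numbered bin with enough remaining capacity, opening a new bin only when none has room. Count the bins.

9

Sorted descending: 18, 18, 17, 17, 17, 17, 16, 15, 14, 7, 7, 6, 6, 5, 5, 4, 3.
bin 1: place 18, 6 left
bin 2: place 18, 6 left
bin 3: place 17, 7 left
bin 4: place 17, 7 left
bin 5: place 17, 7 left
bin 6: place 17, 7 left
bin 7: place 16, 8 left
bin 8: place 15, 9 left
bin 9: place 14, 10 left
bin 3: place 7, 0 left
bin 4: place 7, 0 left
bin 1: place 6, 0 left
bin 2: place 6, 0 left
bin 5: place 5, 2 left
bin 6: place 5, 2 left
bin 7: place 4, 4 left
bin 7: place 3, 1 left
Final bins: [18,6] [18,6] [17,7] [17,7] [17,5] [17,5] [16,4,3] [15] [14].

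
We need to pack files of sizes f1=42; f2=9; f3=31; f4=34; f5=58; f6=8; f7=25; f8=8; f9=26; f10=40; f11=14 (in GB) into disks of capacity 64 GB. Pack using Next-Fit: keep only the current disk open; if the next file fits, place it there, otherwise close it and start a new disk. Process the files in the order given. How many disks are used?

Put f1 (42 GB) in disk 1; 22 GB remain.
Put f2 (9 GB) in disk 1; 13 GB remain.
Put f3 (31 GB) in disk 2; 33 GB remain.
Put f4 (34 GB) in disk 3; 30 GB remain.
Put f5 (58 GB) in disk 4; 6 GB remain.
Put f6 (8 GB) in disk 5; 56 GB remain.
Put f7 (25 GB) in disk 5; 31 GB remain.
Put f8 (8 GB) in disk 5; 23 GB remain.
Put f9 (26 GB) in disk 6; 38 GB remain.
Put f10 (40 GB) in disk 7; 24 GB remain.
Put f11 (14 GB) in disk 7; 10 GB remain.

7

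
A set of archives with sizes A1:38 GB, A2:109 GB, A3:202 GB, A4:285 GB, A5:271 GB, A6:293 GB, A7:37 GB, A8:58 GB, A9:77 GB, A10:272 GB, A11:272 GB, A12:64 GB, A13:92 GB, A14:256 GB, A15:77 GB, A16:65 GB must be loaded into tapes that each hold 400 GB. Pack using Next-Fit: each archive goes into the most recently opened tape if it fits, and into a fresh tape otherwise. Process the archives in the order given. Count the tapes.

A1 (38 GB) → tape 1 (remaining 362 GB)
A2 (109 GB) → tape 1 (remaining 253 GB)
A3 (202 GB) → tape 1 (remaining 51 GB)
A4 (285 GB) → tape 2 (remaining 115 GB)
A5 (271 GB) → tape 3 (remaining 129 GB)
A6 (293 GB) → tape 4 (remaining 107 GB)
A7 (37 GB) → tape 4 (remaining 70 GB)
A8 (58 GB) → tape 4 (remaining 12 GB)
A9 (77 GB) → tape 5 (remaining 323 GB)
A10 (272 GB) → tape 5 (remaining 51 GB)
A11 (272 GB) → tape 6 (remaining 128 GB)
A12 (64 GB) → tape 6 (remaining 64 GB)
A13 (92 GB) → tape 7 (remaining 308 GB)
A14 (256 GB) → tape 7 (remaining 52 GB)
A15 (77 GB) → tape 8 (remaining 323 GB)
A16 (65 GB) → tape 8 (remaining 258 GB)

8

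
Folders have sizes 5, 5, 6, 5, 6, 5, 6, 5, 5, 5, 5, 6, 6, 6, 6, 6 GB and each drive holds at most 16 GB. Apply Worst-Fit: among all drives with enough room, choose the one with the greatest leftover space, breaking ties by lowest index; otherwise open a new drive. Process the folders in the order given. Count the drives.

Put 5 GB in drive 1; 11 GB remain.
Put 5 GB in drive 1; 6 GB remain.
Put 6 GB in drive 1; 0 GB remain.
Put 5 GB in drive 2; 11 GB remain.
Put 6 GB in drive 2; 5 GB remain.
Put 5 GB in drive 2; 0 GB remain.
Put 6 GB in drive 3; 10 GB remain.
Put 5 GB in drive 3; 5 GB remain.
Put 5 GB in drive 3; 0 GB remain.
Put 5 GB in drive 4; 11 GB remain.
Put 5 GB in drive 4; 6 GB remain.
Put 6 GB in drive 4; 0 GB remain.
Put 6 GB in drive 5; 10 GB remain.
Put 6 GB in drive 5; 4 GB remain.
Put 6 GB in drive 6; 10 GB remain.
Put 6 GB in drive 6; 4 GB remain.
Final drives: [5,5,6] [5,6,5] [6,5,5] [5,5,6] [6,6] [6,6].

6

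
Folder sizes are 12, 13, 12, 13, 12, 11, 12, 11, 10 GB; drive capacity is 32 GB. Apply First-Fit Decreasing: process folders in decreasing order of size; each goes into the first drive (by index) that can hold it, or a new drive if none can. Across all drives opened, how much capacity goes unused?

Sorted descending: 13, 13, 12, 12, 12, 12, 11, 11, 10.
13 GB → drive 1 (remaining 19 GB)
13 GB → drive 1 (remaining 6 GB)
12 GB → drive 2 (remaining 20 GB)
12 GB → drive 2 (remaining 8 GB)
12 GB → drive 3 (remaining 20 GB)
12 GB → drive 3 (remaining 8 GB)
11 GB → drive 4 (remaining 21 GB)
11 GB → drive 4 (remaining 10 GB)
10 GB → drive 4 (remaining 0 GB)
4 drives × 32 GB = 128 GB; used 106 GB; unused 22 GB.

22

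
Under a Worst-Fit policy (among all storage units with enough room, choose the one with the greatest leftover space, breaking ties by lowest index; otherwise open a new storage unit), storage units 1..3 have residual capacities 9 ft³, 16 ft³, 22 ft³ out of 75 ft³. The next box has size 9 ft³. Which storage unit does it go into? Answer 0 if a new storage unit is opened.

3

Storage units with room: storage unit 1 (9 ft³), storage unit 2 (16 ft³), storage unit 3 (22 ft³).
Most room is storage unit 3 with 22 ft³ free.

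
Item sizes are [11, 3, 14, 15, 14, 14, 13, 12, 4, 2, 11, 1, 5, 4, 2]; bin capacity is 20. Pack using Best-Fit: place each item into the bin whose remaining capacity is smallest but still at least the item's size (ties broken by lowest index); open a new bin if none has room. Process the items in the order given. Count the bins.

11 → bin 1 (remaining 9)
3 → bin 1 (remaining 6)
14 → bin 2 (remaining 6)
15 → bin 3 (remaining 5)
14 → bin 4 (remaining 6)
14 → bin 5 (remaining 6)
13 → bin 6 (remaining 7)
12 → bin 7 (remaining 8)
4 → bin 3 (remaining 1)
2 → bin 1 (remaining 4)
11 → bin 8 (remaining 9)
1 → bin 3 (remaining 0)
5 → bin 2 (remaining 1)
4 → bin 1 (remaining 0)
2 → bin 4 (remaining 4)

8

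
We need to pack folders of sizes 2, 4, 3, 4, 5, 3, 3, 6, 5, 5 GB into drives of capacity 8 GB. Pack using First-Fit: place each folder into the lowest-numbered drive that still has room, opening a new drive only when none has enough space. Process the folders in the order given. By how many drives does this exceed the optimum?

First-Fit: [2,4] [3,4] [5,3] [3,5] [6] [5] → 6 drives.
Total size 40 GB; any packing needs at least ⌈40/8⌉ = 5 drives.
An optimal packing achieves that bound: [6,2] [5,3] [5,3] [5,3] [4,4] → 5 drives.
Excess: 6 − 5 = 1.

1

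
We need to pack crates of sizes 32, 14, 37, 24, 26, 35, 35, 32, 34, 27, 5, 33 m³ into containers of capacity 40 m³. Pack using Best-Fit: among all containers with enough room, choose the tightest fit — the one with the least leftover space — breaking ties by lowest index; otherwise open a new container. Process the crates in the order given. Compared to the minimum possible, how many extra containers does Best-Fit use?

0

Best-Fit: [32] [14,24] [37] [26] [35,5] [35] [32] [34] [27] [33] → 10 containers.
10 crates exceed 20 m³ (half the capacity), and no two of those can share a container, so at least 10 containers are needed.
So 10 is already optimal.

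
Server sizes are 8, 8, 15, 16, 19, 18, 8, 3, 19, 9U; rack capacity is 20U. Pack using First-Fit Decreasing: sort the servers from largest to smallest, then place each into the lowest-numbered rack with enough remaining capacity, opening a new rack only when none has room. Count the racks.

Sorted descending: 19, 19, 18, 16, 15, 9, 8, 8, 8, 3.
Put 19U in rack 1; 1U remain.
Put 19U in rack 2; 1U remain.
Put 18U in rack 3; 2U remain.
Put 16U in rack 4; 4U remain.
Put 15U in rack 5; 5U remain.
Put 9U in rack 6; 11U remain.
Put 8U in rack 6; 3U remain.
Put 8U in rack 7; 12U remain.
Put 8U in rack 7; 4U remain.
Put 3U in rack 4; 1U remain.
Final racks: [19] [19] [18] [16,3] [15] [9,8] [8,8].

7 racks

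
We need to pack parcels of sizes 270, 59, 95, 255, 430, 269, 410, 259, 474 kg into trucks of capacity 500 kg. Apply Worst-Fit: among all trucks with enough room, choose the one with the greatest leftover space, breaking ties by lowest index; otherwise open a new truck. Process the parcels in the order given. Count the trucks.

7 trucks

270 kg → truck 1 (remaining 230 kg)
59 kg → truck 1 (remaining 171 kg)
95 kg → truck 1 (remaining 76 kg)
255 kg → truck 2 (remaining 245 kg)
430 kg → truck 3 (remaining 70 kg)
269 kg → truck 4 (remaining 231 kg)
410 kg → truck 5 (remaining 90 kg)
259 kg → truck 6 (remaining 241 kg)
474 kg → truck 7 (remaining 26 kg)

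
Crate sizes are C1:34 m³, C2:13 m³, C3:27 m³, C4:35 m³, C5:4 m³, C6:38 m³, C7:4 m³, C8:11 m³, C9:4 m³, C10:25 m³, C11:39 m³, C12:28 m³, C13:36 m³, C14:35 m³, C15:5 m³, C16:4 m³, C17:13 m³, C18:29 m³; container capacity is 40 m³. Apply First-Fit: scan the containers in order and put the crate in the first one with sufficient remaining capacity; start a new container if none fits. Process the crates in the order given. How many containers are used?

11

C1 (34 m³) → container 1 (remaining 6 m³)
C2 (13 m³) → container 2 (remaining 27 m³)
C3 (27 m³) → container 2 (remaining 0 m³)
C4 (35 m³) → container 3 (remaining 5 m³)
C5 (4 m³) → container 1 (remaining 2 m³)
C6 (38 m³) → container 4 (remaining 2 m³)
C7 (4 m³) → container 3 (remaining 1 m³)
C8 (11 m³) → container 5 (remaining 29 m³)
C9 (4 m³) → container 5 (remaining 25 m³)
C10 (25 m³) → container 5 (remaining 0 m³)
C11 (39 m³) → container 6 (remaining 1 m³)
C12 (28 m³) → container 7 (remaining 12 m³)
C13 (36 m³) → container 8 (remaining 4 m³)
C14 (35 m³) → container 9 (remaining 5 m³)
C15 (5 m³) → container 7 (remaining 7 m³)
C16 (4 m³) → container 7 (remaining 3 m³)
C17 (13 m³) → container 10 (remaining 27 m³)
C18 (29 m³) → container 11 (remaining 11 m³)
Final containers: [34,4] [13,27] [35,4] [38] [11,4,25] [39] [28,5,4] [36] [35] [13] [29].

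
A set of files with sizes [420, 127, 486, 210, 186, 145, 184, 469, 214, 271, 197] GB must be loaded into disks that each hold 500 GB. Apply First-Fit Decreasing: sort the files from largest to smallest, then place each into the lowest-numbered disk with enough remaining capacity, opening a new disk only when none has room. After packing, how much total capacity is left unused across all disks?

591

Sorted descending: 486, 469, 420, 271, 214, 210, 197, 186, 184, 145, 127.
486 GB → disk 1 (remaining 14 GB)
469 GB → disk 2 (remaining 31 GB)
420 GB → disk 3 (remaining 80 GB)
271 GB → disk 4 (remaining 229 GB)
214 GB → disk 4 (remaining 15 GB)
210 GB → disk 5 (remaining 290 GB)
197 GB → disk 5 (remaining 93 GB)
186 GB → disk 6 (remaining 314 GB)
184 GB → disk 6 (remaining 130 GB)
145 GB → disk 7 (remaining 355 GB)
127 GB → disk 6 (remaining 3 GB)
7 disks × 500 GB = 3500 GB; used 2909 GB; unused 591 GB.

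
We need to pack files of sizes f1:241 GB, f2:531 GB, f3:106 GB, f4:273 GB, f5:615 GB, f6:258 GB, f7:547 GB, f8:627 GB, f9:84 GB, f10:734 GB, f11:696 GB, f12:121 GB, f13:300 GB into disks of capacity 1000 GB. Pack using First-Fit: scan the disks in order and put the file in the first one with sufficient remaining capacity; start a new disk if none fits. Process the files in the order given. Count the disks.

Put f1 (241 GB) in disk 1; 759 GB remain.
Put f2 (531 GB) in disk 1; 228 GB remain.
Put f3 (106 GB) in disk 1; 122 GB remain.
Put f4 (273 GB) in disk 2; 727 GB remain.
Put f5 (615 GB) in disk 2; 112 GB remain.
Put f6 (258 GB) in disk 3; 742 GB remain.
Put f7 (547 GB) in disk 3; 195 GB remain.
Put f8 (627 GB) in disk 4; 373 GB remain.
Put f9 (84 GB) in disk 1; 38 GB remain.
Put f10 (734 GB) in disk 5; 266 GB remain.
Put f11 (696 GB) in disk 6; 304 GB remain.
Put f12 (121 GB) in disk 3; 74 GB remain.
Put f13 (300 GB) in disk 4; 73 GB remain.
Final disks: [241,531,106,84] [273,615] [258,547,121] [627,300] [734] [696].

6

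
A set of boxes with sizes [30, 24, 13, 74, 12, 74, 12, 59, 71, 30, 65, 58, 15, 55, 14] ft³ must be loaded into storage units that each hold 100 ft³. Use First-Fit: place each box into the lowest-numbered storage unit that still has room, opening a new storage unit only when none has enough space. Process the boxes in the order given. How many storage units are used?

Put 30 ft³ in storage unit 1; 70 ft³ remain.
Put 24 ft³ in storage unit 1; 46 ft³ remain.
Put 13 ft³ in storage unit 1; 33 ft³ remain.
Put 74 ft³ in storage unit 2; 26 ft³ remain.
Put 12 ft³ in storage unit 1; 21 ft³ remain.
Put 74 ft³ in storage unit 3; 26 ft³ remain.
Put 12 ft³ in storage unit 1; 9 ft³ remain.
Put 59 ft³ in storage unit 4; 41 ft³ remain.
Put 71 ft³ in storage unit 5; 29 ft³ remain.
Put 30 ft³ in storage unit 4; 11 ft³ remain.
Put 65 ft³ in storage unit 6; 35 ft³ remain.
Put 58 ft³ in storage unit 7; 42 ft³ remain.
Put 15 ft³ in storage unit 2; 11 ft³ remain.
Put 55 ft³ in storage unit 8; 45 ft³ remain.
Put 14 ft³ in storage unit 3; 12 ft³ remain.

8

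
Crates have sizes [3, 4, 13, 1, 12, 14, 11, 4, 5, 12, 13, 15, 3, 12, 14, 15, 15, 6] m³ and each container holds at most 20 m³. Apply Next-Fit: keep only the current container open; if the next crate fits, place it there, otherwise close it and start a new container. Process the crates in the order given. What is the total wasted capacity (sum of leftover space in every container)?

Put 3 m³ in container 1; 17 m³ remain.
Put 4 m³ in container 1; 13 m³ remain.
Put 13 m³ in container 1; 0 m³ remain.
Put 1 m³ in container 2; 19 m³ remain.
Put 12 m³ in container 2; 7 m³ remain.
Put 14 m³ in container 3; 6 m³ remain.
Put 11 m³ in container 4; 9 m³ remain.
Put 4 m³ in container 4; 5 m³ remain.
Put 5 m³ in container 4; 0 m³ remain.
Put 12 m³ in container 5; 8 m³ remain.
Put 13 m³ in container 6; 7 m³ remain.
Put 15 m³ in container 7; 5 m³ remain.
Put 3 m³ in container 7; 2 m³ remain.
Put 12 m³ in container 8; 8 m³ remain.
Put 14 m³ in container 9; 6 m³ remain.
Put 15 m³ in container 10; 5 m³ remain.
Put 15 m³ in container 11; 5 m³ remain.
Put 6 m³ in container 12; 14 m³ remain.
12 containers × 20 m³ = 240 m³; used 172 m³; unused 68 m³.

68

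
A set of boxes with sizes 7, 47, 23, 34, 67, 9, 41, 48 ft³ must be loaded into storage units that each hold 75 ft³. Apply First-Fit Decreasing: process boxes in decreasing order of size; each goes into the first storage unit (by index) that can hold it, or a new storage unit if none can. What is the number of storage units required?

Sorted descending: 67, 48, 47, 41, 34, 23, 9, 7.
storage unit 1: place 67 ft³, 8 ft³ left
storage unit 2: place 48 ft³, 27 ft³ left
storage unit 3: place 47 ft³, 28 ft³ left
storage unit 4: place 41 ft³, 34 ft³ left
storage unit 4: place 34 ft³, 0 ft³ left
storage unit 2: place 23 ft³, 4 ft³ left
storage unit 3: place 9 ft³, 19 ft³ left
storage unit 1: place 7 ft³, 1 ft³ left
Final storage units: [67,7] [48,23] [47,9] [41,34].

4 storage units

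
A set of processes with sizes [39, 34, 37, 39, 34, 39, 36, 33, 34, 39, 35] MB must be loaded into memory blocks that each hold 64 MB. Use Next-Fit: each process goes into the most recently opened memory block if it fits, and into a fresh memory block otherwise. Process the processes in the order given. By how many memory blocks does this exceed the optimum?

0

Next-Fit: [39] [34] [37] [39] [34] [39] [36] [33] [34] [39] [35] → 11 memory blocks.
11 processes exceed 32 MB (half the capacity), and no two of those can share a memory block, so at least 11 memory blocks are needed.
So 11 is already optimal.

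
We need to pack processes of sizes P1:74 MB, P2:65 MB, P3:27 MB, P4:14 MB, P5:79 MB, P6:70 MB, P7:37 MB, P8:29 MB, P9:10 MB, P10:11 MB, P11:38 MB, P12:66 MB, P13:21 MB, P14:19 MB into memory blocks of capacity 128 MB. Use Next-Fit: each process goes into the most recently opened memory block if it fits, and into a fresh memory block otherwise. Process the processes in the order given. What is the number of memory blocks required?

6 memory blocks

memory block 1: place P1 (74 MB), 54 MB left
memory block 2: place P2 (65 MB), 63 MB left
memory block 2: place P3 (27 MB), 36 MB left
memory block 2: place P4 (14 MB), 22 MB left
memory block 3: place P5 (79 MB), 49 MB left
memory block 4: place P6 (70 MB), 58 MB left
memory block 4: place P7 (37 MB), 21 MB left
memory block 5: place P8 (29 MB), 99 MB left
memory block 5: place P9 (10 MB), 89 MB left
memory block 5: place P10 (11 MB), 78 MB left
memory block 5: place P11 (38 MB), 40 MB left
memory block 6: place P12 (66 MB), 62 MB left
memory block 6: place P13 (21 MB), 41 MB left
memory block 6: place P14 (19 MB), 22 MB left
Final memory blocks: [74] [65,27,14] [79] [70,37] [29,10,11,38] [66,21,19].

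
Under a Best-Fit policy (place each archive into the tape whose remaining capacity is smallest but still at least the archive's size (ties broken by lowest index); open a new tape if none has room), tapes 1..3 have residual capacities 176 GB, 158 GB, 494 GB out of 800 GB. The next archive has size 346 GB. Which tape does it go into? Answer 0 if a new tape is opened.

Tapes with room: tape 3 (494 GB).
Tightest fit is tape 3 with 494 GB free.

3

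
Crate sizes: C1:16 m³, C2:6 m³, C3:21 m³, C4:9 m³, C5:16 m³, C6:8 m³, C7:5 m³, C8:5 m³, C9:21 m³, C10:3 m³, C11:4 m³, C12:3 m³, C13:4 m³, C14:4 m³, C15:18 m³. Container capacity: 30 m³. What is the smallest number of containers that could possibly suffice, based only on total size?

5

Total size = 16 + 6 + 21 + 9 + 16 + 8 + 5 + 5 + 21 + 3 + 4 + 3 + 4 + 4 + 18 = 143 m³.
⌈143 / 30⌉ = 5.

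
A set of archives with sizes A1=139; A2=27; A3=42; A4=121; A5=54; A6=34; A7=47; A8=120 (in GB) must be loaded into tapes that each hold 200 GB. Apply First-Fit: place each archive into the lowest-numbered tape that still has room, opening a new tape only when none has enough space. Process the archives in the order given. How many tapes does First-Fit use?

tape 1: place A1 (139 GB), 61 GB left
tape 1: place A2 (27 GB), 34 GB left
tape 2: place A3 (42 GB), 158 GB left
tape 2: place A4 (121 GB), 37 GB left
tape 3: place A5 (54 GB), 146 GB left
tape 1: place A6 (34 GB), 0 GB left
tape 3: place A7 (47 GB), 99 GB left
tape 4: place A8 (120 GB), 80 GB left
Final tapes: [139,27,34] [42,121] [54,47] [120].

4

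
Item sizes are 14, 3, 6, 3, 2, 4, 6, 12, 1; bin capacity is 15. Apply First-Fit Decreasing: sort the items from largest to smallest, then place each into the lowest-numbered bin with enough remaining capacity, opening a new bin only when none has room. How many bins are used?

Sorted descending: 14, 12, 6, 6, 4, 3, 3, 2, 1.
bin 1: place 14, 1 left
bin 2: place 12, 3 left
bin 3: place 6, 9 left
bin 3: place 6, 3 left
bin 4: place 4, 11 left
bin 2: place 3, 0 left
bin 3: place 3, 0 left
bin 4: place 2, 9 left
bin 1: place 1, 0 left
Final bins: [14,1] [12,3] [6,6,3] [4,2].

4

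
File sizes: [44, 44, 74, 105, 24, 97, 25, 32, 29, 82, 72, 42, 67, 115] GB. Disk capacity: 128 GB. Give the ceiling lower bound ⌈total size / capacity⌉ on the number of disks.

Total size = 44 + 44 + 74 + 105 + 24 + 97 + 25 + 32 + 29 + 82 + 72 + 42 + 67 + 115 = 852 GB.
⌈852 / 128⌉ = 7.

7 disks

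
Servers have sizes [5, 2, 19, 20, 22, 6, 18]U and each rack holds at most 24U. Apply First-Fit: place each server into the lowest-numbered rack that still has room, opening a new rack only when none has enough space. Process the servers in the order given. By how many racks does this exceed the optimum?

1

First-Fit: [5,2,6] [19] [20] [22] [18] → 5 racks.
Total size 92U; any packing needs at least ⌈92/24⌉ = 4 racks.
An optimal packing achieves that bound: [22,2] [20] [19,5] [18,6] → 4 racks.
Excess: 5 − 4 = 1.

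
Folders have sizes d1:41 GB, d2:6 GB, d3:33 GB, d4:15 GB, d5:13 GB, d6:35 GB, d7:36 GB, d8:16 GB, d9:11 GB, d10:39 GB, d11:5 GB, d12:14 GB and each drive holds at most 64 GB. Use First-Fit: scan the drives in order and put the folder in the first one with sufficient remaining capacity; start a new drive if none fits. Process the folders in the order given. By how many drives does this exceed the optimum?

First-Fit: [41,6,15] [33,13,16] [35,11,5] [36,14] [39] → 5 drives.
Total size 264 GB; any packing needs at least ⌈264/64⌉ = 5 drives.
So 5 is already optimal.

0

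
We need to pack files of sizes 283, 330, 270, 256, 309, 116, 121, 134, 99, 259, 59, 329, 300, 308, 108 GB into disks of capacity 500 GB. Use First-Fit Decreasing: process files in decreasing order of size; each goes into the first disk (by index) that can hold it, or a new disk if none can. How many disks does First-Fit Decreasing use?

9

Sorted descending: 330, 329, 309, 308, 300, 283, 270, 259, 256, 134, 121, 116, 108, 99, 59.
disk 1: place 330 GB, 170 GB left
disk 2: place 329 GB, 171 GB left
disk 3: place 309 GB, 191 GB left
disk 4: place 308 GB, 192 GB left
disk 5: place 300 GB, 200 GB left
disk 6: place 283 GB, 217 GB left
disk 7: place 270 GB, 230 GB left
disk 8: place 259 GB, 241 GB left
disk 9: place 256 GB, 244 GB left
disk 1: place 134 GB, 36 GB left
disk 2: place 121 GB, 50 GB left
disk 3: place 116 GB, 75 GB left
disk 4: place 108 GB, 84 GB left
disk 5: place 99 GB, 101 GB left
disk 3: place 59 GB, 16 GB left
Final disks: [330,134] [329,121] [309,116,59] [308,108] [300,99] [283] [270] [259] [256].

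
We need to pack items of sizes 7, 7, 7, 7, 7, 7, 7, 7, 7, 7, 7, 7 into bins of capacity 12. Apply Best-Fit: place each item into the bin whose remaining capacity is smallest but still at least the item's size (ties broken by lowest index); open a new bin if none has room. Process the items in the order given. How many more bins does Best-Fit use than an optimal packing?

Best-Fit: [7] [7] [7] [7] [7] [7] [7] [7] [7] [7] [7] [7] → 12 bins.
12 items exceed 6 (half the capacity), and no two of those can share a bin, so at least 12 bins are needed.
So 12 is already optimal.

0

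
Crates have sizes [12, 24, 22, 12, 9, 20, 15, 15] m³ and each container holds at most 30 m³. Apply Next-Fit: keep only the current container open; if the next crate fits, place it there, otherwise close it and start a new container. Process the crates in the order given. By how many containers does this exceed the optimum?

Next-Fit: [12] [24] [22] [12,9] [20] [15,15] → 6 containers.
Total size 129 m³; any packing needs at least ⌈129/30⌉ = 5 containers.
An optimal packing achieves that bound: [24] [22] [20,9] [15,15] [12,12] → 5 containers.
Excess: 6 − 5 = 1.

1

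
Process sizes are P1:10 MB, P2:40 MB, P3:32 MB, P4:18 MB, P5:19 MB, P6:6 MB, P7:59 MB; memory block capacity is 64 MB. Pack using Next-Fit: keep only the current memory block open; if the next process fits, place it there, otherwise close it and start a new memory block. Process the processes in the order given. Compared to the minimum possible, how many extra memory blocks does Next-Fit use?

Next-Fit: [10,40] [32,18] [19,6] [59] → 4 memory blocks.
Total size 184 MB; any packing needs at least ⌈184/64⌉ = 3 memory blocks.
An optimal packing achieves that bound: [59] [40,18,6] [32,19,10] → 3 memory blocks.
Excess: 4 − 3 = 1.

1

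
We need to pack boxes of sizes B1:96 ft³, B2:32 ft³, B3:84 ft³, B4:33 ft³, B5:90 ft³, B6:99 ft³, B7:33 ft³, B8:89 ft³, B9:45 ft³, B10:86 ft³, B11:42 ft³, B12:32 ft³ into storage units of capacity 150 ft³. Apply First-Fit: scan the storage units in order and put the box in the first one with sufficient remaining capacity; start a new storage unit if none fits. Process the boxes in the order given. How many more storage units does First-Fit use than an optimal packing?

0

First-Fit: [96,32] [84,33,33] [90,45] [99,42] [89,32] [86] → 6 storage units.
Total size 761 ft³; any packing needs at least ⌈761/150⌉ = 6 storage units.
So 6 is already optimal.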